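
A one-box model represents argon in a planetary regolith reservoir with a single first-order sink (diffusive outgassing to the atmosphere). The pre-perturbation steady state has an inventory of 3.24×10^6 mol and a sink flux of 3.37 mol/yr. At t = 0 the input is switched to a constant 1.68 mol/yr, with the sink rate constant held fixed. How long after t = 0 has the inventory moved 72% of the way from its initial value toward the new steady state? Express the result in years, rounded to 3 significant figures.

τ = M₀/F₀ = 3.24×10^6/3.37 = 961400 yr.
The remaining gap fraction is e^(−t/τ); 72% covered ⇒ e^(−t/τ) = 0.280.
t = −τ ln(0.280) = 961400 × 1.273 = 1.224×10^6 yr.

1.22×10^6 yr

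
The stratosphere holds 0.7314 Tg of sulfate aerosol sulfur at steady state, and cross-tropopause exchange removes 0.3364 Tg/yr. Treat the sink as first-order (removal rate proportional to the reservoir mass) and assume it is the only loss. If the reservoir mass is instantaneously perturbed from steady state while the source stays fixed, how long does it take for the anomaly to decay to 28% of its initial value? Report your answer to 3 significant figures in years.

For a linear reservoir the anomaly decays as exp(−t/τ) with τ = M/F = 0.7314/0.3364 = 2.174 yr.
exp(−t/τ) = 0.28 ⇒ t = −τ ln(0.28) = 2.174 × 1.273 = 2.768 yr.

2.77 yr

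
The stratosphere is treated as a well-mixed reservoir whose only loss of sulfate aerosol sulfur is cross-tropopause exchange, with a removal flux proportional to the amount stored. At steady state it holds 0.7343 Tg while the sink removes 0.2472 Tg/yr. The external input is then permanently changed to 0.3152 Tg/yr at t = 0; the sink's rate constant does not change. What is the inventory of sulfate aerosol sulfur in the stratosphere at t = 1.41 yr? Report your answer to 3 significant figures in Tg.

Residence time τ = M₀/F₀ = 2.970 yr. The eventual steady state is M_∞ = M₀·(F₁/F₀) = 0.7343 × 0.3152/0.2472 = 0.93629 Tg.
The anomaly ΔM(t) = M(t) − M_∞ decays as ΔM₀·e^(−t/τ) with ΔM₀ = 0.7343 − 0.93629 = −0.2020 Tg.
At t = 1.41 yr, e^(−t/τ) = e^(−0.4747) = 0.6221, so ΔM = −0.1257 Tg and M = 0.93629 − 0.1257 = 0.81064 Tg.

0.811 Tg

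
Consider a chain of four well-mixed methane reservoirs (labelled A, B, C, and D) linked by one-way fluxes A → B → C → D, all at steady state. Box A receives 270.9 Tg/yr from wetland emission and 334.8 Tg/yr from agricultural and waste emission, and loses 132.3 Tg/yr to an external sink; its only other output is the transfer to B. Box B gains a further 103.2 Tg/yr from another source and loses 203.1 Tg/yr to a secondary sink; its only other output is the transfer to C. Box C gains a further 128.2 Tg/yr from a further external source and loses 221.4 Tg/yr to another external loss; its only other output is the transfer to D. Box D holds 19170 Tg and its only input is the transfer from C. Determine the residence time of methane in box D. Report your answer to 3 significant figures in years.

Box A: F(A→B) = (270.9 + 334.8) − 132.3 = 473.40 Tg/yr.
Box B: F(B→C) = (473.40 + 103.2) − 203.1 = 373.50 Tg/yr.
Box C: F(C→D) = (373.50 + 128.2) − 221.4 = 280.30 Tg/yr.
Box D throughput = its input = 280.30 Tg/yr; τ = 19170 / 280.30 = 68.39 yr.

68.4 yr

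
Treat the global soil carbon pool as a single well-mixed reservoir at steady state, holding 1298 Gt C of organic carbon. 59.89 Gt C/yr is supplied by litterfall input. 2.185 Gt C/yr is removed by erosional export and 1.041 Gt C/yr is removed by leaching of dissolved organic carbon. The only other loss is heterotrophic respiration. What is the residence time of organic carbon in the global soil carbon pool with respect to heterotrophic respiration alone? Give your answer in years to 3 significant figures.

At steady state ΣF_in = ΣF_out.
ΣF_in = 59.890 Gt C/yr.
Heterotrophic respiration flux = ΣF_in − (2.185 + 1.041) = 59.890 − 3.226 = 56.66 Gt C/yr.
τ = M / F = 1298 / 56.66 = 22.91 yr.

22.9 yr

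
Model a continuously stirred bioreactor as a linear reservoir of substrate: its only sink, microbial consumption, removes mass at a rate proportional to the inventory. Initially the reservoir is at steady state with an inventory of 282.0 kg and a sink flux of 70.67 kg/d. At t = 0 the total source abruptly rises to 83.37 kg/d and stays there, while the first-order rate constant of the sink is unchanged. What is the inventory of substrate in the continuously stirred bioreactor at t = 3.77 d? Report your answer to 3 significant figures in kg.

313 kg

Residence time τ = M₀/F₀ = 3.990 d. The eventual steady state is M_∞ = M₀·(F₁/F₀) = 282.0 × 83.37/70.67 = 332.68 kg.
The anomaly ΔM(t) = M(t) − M_∞ decays as ΔM₀·e^(−t/τ) with ΔM₀ = 282.0 − 332.68 = −50.68 kg.
At t = 3.77 d, e^(−t/τ) = e^(−0.9448) = 0.3888, so ΔM = −19.70 kg and M = 332.68 − 19.70 = 312.98 kg.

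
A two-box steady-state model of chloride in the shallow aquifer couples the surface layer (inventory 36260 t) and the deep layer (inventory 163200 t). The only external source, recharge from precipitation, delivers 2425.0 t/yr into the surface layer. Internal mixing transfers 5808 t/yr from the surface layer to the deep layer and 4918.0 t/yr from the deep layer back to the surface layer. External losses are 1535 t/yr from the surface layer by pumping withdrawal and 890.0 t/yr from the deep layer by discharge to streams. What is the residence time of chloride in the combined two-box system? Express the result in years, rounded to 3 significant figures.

For the system as a whole, the A↔B exchange is internal and contributes nothing to the throughput; only the external sinks remove mass.
M_total = 36260 + 163200 = 199460 t.
ΣF_external_out = 1535 + 890.0 = 2425.0 t/yr.
τ = M_total / ΣF_ext = 199460 / 2425.0 = 82.25 yr.

82.3 yr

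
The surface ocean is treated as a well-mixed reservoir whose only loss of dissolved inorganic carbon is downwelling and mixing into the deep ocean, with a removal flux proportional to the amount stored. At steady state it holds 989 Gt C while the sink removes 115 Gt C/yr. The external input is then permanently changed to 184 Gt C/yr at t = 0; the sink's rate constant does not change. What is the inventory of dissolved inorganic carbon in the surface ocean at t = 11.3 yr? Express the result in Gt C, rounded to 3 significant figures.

1420 Gt C

τ = M₀/F₀ = 989/115 = 8.600 yr; rate constant k = 1/τ.
New steady state M_∞ = F₁/k = F₁·τ = 184 × 8.600 = 1582.4 Gt C.
M(t) = M_∞ + (M₀ − M_∞)·e^(−t/τ); t/τ = 11.3/8.600 = 1.314, so e^(−t/τ) = 0.2688.
M(t) = 1582.4 − 593.4 × 0.2688 = 1422.9 Gt C.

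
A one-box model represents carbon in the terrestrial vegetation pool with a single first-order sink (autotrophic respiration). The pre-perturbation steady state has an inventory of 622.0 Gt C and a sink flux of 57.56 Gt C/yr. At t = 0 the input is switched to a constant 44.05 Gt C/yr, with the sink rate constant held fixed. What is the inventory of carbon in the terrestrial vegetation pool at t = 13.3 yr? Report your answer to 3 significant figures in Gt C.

Residence time τ = M₀/F₀ = 10.81 yr. The eventual steady state is M_∞ = M₀·(F₁/F₀) = 622.0 × 44.05/57.56 = 476.01 Gt C.
The anomaly ΔM(t) = M(t) − M_∞ decays as ΔM₀·e^(−t/τ) with ΔM₀ = 622.0 − 476.01 = 146.0 Gt C.
At t = 13.3 yr, e^(−t/τ) = e^(−1.231) = 0.2921, so ΔM = 42.64 Gt C and M = 476.01 + 42.64 = 518.65 Gt C.

519 Gt C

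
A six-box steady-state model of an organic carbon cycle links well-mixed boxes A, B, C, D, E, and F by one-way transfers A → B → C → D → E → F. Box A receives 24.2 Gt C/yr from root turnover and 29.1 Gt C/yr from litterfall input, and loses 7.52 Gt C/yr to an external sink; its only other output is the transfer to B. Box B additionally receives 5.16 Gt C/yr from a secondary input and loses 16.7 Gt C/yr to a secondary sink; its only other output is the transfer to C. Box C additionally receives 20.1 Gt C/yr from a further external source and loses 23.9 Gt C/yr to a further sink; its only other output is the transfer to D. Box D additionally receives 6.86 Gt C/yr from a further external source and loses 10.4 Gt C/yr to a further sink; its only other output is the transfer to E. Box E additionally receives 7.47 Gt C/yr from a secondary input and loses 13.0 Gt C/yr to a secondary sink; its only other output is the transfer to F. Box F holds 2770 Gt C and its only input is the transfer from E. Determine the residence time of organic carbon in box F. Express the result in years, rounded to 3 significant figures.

Box A: F(A→B) = (24.2 + 29.1) − 7.52 = 45.780 Gt C/yr.
Box B: F(B→C) = (45.780 + 5.16) − 16.7 = 34.240 Gt C/yr.
Box C: F(C→D) = (34.240 + 20.1) − 23.9 = 30.440 Gt C/yr.
Box D: F(D→E) = (30.440 + 6.86) − 10.4 = 26.900 Gt C/yr.
Box E: F(E→F) = (26.900 + 7.47) − 13.0 = 21.370 Gt C/yr.
Box F throughput = its input = 21.370 Gt C/yr; τ = 2770 / 21.370 = 129.6 yr.

130 yr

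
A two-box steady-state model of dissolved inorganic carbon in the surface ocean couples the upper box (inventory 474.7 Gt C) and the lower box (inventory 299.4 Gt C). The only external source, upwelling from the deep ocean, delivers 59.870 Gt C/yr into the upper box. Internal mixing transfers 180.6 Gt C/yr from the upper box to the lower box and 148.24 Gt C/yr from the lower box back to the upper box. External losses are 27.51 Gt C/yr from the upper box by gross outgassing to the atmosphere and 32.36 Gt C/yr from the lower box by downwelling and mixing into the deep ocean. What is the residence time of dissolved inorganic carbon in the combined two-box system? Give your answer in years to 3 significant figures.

12.9 yr

Treat the two boxes together as one reservoir: the mixing fluxes between them are internal recycling, so τ = ΣM / Σ(external losses).
M_total = 474.7 + 299.4 = 774.10 Gt C.
ΣF_external_out = 27.51 + 32.36 = 59.870 Gt C/yr.
τ = M_total / ΣF_ext = 774.10 / 59.870 = 12.93 yr.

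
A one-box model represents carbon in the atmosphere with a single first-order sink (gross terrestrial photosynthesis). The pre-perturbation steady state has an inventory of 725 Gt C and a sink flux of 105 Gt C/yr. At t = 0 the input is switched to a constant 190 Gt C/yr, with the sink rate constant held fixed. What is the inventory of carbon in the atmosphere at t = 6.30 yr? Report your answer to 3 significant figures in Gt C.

τ = M₀/F₀ = 725/105 = 6.905 yr; rate constant k = 1/τ.
New steady state M_∞ = F₁/k = F₁·τ = 190 × 6.905 = 1311.9 Gt C.
M(t) = M_∞ + (M₀ − M_∞)·e^(−t/τ); t/τ = 6.30/6.905 = 0.9124, so e^(−t/τ) = 0.4016.
M(t) = 1311.9 − 586.9 × 0.4016 = 1076.2 Gt C.

1080 Gt C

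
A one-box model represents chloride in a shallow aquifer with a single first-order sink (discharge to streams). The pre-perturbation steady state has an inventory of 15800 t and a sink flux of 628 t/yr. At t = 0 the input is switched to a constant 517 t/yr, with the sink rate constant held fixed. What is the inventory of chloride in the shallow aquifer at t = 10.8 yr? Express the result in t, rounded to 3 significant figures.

Residence time τ = M₀/F₀ = 25.16 yr. The eventual steady state is M_∞ = M₀·(F₁/F₀) = 15800 × 517/628 = 13007 t.
The anomaly ΔM(t) = M(t) − M_∞ decays as ΔM₀·e^(−t/τ) with ΔM₀ = 15800 − 13007 = 2793 t.
At t = 10.8 yr, e^(−t/τ) = e^(−0.4293) = 0.6510, so ΔM = 1818 t and M = 13007 + 1818 = 14825 t.

14800 t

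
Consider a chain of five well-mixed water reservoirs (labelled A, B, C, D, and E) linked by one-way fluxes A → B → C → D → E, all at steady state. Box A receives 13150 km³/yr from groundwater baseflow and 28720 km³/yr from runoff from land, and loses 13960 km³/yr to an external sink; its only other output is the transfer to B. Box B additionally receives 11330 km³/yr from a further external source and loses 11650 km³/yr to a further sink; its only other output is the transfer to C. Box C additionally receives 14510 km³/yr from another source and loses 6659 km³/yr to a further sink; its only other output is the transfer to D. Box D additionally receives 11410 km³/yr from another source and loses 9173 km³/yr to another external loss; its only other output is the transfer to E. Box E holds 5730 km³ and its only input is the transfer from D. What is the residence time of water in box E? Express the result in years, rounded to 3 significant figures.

0.152 yr

Box A: F(A→B) = (13150 + 28720) − 13960 = 27910 km³/yr.
Box B: F(B→C) = (27910 + 11330) − 11650 = 27590 km³/yr.
Box C: F(C→D) = (27590 + 14510) − 6659 = 35441 km³/yr.
Box D: F(D→E) = (35441 + 11410) − 9173 = 37678 km³/yr.
Box E throughput = its input = 37678 km³/yr; τ = 5730 / 37678 = 0.1521 yr.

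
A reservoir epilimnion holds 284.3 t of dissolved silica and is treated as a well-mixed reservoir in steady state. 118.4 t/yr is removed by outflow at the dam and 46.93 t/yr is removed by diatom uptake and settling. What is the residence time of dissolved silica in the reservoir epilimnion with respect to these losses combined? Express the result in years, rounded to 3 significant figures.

Total removal = 118.4 + 46.93 = 165.33 t/yr.
τ = M / ΣF_out = 284.3 / 165.33 = 1.720 yr.

1.72 yr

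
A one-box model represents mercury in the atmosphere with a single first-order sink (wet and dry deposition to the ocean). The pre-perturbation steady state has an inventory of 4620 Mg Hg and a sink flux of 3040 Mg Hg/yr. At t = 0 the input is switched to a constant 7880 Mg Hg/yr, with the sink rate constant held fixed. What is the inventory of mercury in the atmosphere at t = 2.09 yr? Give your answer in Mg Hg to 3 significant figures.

τ = M₀/F₀ = 4620/3040 = 1.520 yr; rate constant k = 1/τ.
New steady state M_∞ = F₁/k = F₁·τ = 7880 × 1.520 = 11976 Mg Hg.
M(t) = M_∞ + (M₀ − M_∞)·e^(−t/τ); t/τ = 2.09/1.520 = 1.375, so e^(−t/τ) = 0.2528.
M(t) = 11976 − 7356 × 0.2528 = 10116 Mg Hg.

10100 Mg Hg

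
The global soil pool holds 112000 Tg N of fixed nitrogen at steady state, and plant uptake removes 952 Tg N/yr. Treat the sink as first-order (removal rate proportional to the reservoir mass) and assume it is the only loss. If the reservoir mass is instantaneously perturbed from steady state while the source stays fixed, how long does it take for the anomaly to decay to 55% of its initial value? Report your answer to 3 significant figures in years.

For a linear reservoir the anomaly decays as exp(−t/τ) with τ = M/F = 112000/952 = 117.6 yr.
exp(−t/τ) = 0.55 ⇒ t = −τ ln(0.55) = 117.6 × 0.5978 = 70.33 yr.

70.3 yr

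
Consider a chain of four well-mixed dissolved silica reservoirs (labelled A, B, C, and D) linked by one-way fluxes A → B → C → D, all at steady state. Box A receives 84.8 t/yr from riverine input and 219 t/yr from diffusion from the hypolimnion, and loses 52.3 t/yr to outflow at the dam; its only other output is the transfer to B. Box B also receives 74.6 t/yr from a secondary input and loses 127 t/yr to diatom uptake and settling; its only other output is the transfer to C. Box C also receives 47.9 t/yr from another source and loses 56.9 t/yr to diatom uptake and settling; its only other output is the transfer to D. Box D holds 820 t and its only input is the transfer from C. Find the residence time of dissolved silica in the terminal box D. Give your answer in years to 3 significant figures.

Box A: F(A→B) = (84.8 + 219) − 52.3 = 251.50 t/yr.
Box B: F(B→C) = (251.50 + 74.6) − 127 = 199.10 t/yr.
Box C: F(C→D) = (199.10 + 47.9) − 56.9 = 190.10 t/yr.
Box D throughput = its input = 190.10 t/yr; τ = 820 / 190.10 = 4.314 yr.

4.31 yr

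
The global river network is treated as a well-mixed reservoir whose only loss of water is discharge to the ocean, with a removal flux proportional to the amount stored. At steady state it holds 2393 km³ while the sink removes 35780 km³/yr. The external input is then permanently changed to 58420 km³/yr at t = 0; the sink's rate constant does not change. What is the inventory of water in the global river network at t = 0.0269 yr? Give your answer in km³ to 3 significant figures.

2890 km³

Residence time τ = M₀/F₀ = 0.06688 yr. The eventual steady state is M_∞ = M₀·(F₁/F₀) = 2393 × 58420/35780 = 3907.2 km³.
The anomaly ΔM(t) = M(t) − M_∞ decays as ΔM₀·e^(−t/τ) with ΔM₀ = 2393 − 3907.2 = −1514 km³.
At t = 0.0269 yr, e^(−t/τ) = e^(−0.4022) = 0.6688, so ΔM = −1013 km³ and M = 3907.2 − 1013 = 2894.4 km³.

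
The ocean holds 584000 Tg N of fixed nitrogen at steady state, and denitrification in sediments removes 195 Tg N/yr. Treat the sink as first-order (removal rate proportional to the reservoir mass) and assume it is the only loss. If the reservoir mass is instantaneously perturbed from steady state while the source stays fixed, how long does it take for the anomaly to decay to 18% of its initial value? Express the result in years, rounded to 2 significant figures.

5100 yr

For a linear reservoir the anomaly decays as exp(−t/τ) with τ = M/F = 584000/195 = 2995 yr.
exp(−t/τ) = 0.18 ⇒ t = −τ ln(0.18) = 2995 × 1.715 = 5136 yr.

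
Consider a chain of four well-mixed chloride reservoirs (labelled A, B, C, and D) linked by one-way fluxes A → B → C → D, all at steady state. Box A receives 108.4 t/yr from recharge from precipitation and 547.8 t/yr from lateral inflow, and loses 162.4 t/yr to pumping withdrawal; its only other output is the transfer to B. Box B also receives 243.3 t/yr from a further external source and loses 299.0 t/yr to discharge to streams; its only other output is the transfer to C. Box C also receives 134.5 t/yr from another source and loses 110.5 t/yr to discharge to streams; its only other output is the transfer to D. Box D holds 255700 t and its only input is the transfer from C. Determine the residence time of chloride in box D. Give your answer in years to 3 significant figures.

Box A: F(A→B) = (108.4 + 547.8) − 162.4 = 493.80 t/yr.
Box B: F(B→C) = (493.80 + 243.3) − 299.0 = 438.10 t/yr.
Box C: F(C→D) = (438.10 + 134.5) − 110.5 = 462.10 t/yr.
Box D throughput = its input = 462.10 t/yr; τ = 255700 / 462.10 = 553.3 yr.

553 yr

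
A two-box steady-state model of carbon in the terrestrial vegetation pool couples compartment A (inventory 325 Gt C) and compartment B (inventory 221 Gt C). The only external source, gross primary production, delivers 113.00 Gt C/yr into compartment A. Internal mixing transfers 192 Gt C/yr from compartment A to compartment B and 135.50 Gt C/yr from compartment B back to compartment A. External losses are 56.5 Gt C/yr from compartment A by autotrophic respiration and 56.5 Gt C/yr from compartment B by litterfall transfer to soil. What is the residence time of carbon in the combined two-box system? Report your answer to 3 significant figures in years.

Treat the two boxes together as one reservoir: the mixing fluxes between them are internal recycling, so τ = ΣM / Σ(external losses).
M_total = 325 + 221 = 546.00 Gt C.
ΣF_external_out = 56.5 + 56.5 = 113.00 Gt C/yr.
τ = M_total / ΣF_ext = 546.00 / 113.00 = 4.832 yr.

4.83 yr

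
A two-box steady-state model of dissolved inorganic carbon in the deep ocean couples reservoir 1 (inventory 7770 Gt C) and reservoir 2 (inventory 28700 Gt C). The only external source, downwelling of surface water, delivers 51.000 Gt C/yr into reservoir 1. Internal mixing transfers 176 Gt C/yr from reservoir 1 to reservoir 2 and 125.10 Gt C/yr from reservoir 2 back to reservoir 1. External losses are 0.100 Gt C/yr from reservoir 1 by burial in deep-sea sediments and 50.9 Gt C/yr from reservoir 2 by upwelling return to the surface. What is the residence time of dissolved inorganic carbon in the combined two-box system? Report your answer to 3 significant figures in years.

For the system as a whole, the A↔B exchange is internal and contributes nothing to the throughput; only the external sinks remove mass.
M_total = 7770 + 28700 = 36470 Gt C.
ΣF_external_out = 0.100 + 50.9 = 51.000 Gt C/yr.
τ = M_total / ΣF_ext = 36470 / 51.000 = 715.1 yr.

715 yr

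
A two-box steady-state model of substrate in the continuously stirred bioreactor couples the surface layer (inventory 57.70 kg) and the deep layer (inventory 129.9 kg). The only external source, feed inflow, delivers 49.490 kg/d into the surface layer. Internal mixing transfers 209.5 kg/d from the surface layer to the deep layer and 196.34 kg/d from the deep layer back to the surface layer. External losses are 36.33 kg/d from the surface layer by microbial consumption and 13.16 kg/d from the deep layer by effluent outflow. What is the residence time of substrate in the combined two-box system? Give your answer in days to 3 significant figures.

For the system as a whole, the A↔B exchange is internal and contributes nothing to the throughput; only the external sinks remove mass.
M_total = 57.70 + 129.9 = 187.60 kg.
ΣF_external_out = 36.33 + 13.16 = 49.490 kg/d.
τ = M_total / ΣF_ext = 187.60 / 49.490 = 3.791 d.

3.79 d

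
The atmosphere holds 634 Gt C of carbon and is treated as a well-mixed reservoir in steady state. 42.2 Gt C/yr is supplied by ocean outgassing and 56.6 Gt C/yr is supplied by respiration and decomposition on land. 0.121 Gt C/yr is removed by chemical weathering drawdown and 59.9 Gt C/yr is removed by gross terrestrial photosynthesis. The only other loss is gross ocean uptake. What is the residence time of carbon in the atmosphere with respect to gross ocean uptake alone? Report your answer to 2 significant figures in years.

At steady state ΣF_in = ΣF_out.
ΣF_in = 42.2 + 56.6 = 98.800 Gt C/yr.
Gross ocean uptake flux = ΣF_in − (0.121 + 59.9) = 98.800 − 60.02 = 38.78 Gt C/yr.
τ = M / F = 634 / 38.78 = 16.35 yr.

16 yr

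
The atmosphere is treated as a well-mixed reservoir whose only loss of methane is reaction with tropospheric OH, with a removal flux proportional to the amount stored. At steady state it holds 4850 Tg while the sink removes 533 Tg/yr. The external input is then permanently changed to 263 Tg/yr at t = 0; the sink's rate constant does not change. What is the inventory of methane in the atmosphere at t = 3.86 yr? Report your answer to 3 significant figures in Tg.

The sink rate constant is k = F₀/M₀ = 533/4850 = 0.1099 yr⁻¹.
Solving dM/dt = F₁ − kM with M(0) = M₀ gives M(t) = F₁/k + (M₀ − F₁/k)·e^(−kt).
F₁/k = 263/0.1099 = 2393.2 Tg; kt = 0.1099 × 3.86 = 0.4242, e^(−kt) = 0.6543.
M(3.86) = 2393.2 + (4850 − 2393.2) × 0.6543 = 2393.2 + 1607 = 4000.6 Tg.

4000 Tg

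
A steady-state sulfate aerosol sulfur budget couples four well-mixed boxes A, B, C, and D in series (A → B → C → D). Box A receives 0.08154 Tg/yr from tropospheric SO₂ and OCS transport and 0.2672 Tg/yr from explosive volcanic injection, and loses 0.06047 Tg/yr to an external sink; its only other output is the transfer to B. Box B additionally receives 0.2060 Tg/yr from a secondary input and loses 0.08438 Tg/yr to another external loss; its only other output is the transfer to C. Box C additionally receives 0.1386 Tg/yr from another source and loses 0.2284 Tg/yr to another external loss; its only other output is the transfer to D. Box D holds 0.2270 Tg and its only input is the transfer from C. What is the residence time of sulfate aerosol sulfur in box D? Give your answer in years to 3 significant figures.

0.709 yr

Box A: F(A→B) = (0.08154 + 0.2672) − 0.06047 = 0.28827 Tg/yr.
Box B: F(B→C) = (0.28827 + 0.2060) − 0.08438 = 0.40989 Tg/yr.
Box C: F(C→D) = (0.40989 + 0.1386) − 0.2284 = 0.32009 Tg/yr.
Box D throughput = its input = 0.32009 Tg/yr; τ = 0.2270 / 0.32009 = 0.7092 yr.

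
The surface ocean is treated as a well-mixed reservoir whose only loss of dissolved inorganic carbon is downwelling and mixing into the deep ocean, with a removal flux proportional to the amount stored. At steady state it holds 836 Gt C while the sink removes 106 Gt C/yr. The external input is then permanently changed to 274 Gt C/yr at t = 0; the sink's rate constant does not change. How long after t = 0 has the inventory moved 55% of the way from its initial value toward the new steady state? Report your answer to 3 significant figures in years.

6.30 yr

τ = M₀/F₀ = 836/106 = 7.887 yr.
The remaining gap fraction is e^(−t/τ); 55% covered ⇒ e^(−t/τ) = 0.450.
t = −τ ln(0.450) = 7.887 × 0.7985 = 6.298 yr.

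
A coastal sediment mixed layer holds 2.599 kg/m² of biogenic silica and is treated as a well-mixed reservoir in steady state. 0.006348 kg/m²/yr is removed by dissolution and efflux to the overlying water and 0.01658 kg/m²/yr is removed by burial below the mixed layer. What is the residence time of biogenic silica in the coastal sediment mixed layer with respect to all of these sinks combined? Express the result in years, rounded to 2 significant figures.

110 yr

Total removal flux = 0.006348 + 0.01658 = 0.022928 kg/m²/yr.
τ = M / ΣF_out = 2.599 / 0.022928 = 113.4 yr.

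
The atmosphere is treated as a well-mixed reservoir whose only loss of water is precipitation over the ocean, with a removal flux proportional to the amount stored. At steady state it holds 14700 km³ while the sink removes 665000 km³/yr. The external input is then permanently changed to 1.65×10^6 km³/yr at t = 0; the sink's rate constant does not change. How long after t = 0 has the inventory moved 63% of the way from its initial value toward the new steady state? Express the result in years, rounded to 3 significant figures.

0.0220 yr

τ = M₀/F₀ = 14700/665000 = 0.02211 yr.
The remaining gap fraction is e^(−t/τ); 63% covered ⇒ e^(−t/τ) = 0.370.
t = −τ ln(0.370) = 0.02211 × 0.9943 = 0.02198 yr.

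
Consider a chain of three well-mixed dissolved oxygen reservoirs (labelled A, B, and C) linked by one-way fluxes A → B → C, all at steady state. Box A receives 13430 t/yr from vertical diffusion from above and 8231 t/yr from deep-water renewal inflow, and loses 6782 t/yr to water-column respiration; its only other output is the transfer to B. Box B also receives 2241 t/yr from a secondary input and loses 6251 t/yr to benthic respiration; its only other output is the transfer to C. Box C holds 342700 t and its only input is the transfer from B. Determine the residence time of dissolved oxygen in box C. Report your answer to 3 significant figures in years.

31.5 yr

Box A: F(A→B) = (13430 + 8231) − 6782 = 14879 t/yr.
Box B: F(B→C) = (14879 + 2241) − 6251 = 10869 t/yr.
Box C throughput = its input = 10869 t/yr; τ = 342700 / 10869 = 31.53 yr.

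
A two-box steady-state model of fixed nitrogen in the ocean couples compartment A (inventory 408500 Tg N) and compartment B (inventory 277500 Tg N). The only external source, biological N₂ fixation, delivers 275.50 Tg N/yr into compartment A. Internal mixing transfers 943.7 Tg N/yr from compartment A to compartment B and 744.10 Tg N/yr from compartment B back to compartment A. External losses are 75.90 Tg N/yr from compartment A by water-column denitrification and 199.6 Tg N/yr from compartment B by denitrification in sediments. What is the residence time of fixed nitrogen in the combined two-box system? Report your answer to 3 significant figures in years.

2490 yr

Residence time in the combined system uses the total inventory and the total *external* removal — internal exchanges between the two boxes cancel.
M_total = 408500 + 277500 = 686000 Tg N.
ΣF_external_out = 75.90 + 199.6 = 275.50 Tg N/yr.
τ = M_total / ΣF_ext = 686000 / 275.50 = 2490 yr.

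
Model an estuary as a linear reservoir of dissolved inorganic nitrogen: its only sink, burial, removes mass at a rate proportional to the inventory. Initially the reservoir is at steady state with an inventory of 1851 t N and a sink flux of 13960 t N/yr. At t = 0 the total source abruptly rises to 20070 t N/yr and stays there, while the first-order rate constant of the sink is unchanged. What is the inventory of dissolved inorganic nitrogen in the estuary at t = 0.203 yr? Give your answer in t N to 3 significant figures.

τ = M₀/F₀ = 1851/13960 = 0.1326 yr; rate constant k = 1/τ.
New steady state M_∞ = F₁/k = F₁·τ = 20070 × 0.1326 = 2661.1 t N.
M(t) = M_∞ + (M₀ − M_∞)·e^(−t/τ); t/τ = 0.203/0.1326 = 1.531, so e^(−t/τ) = 0.2163.
M(t) = 2661.1 − 810.1 × 0.2163 = 2485.9 t N.

2490 t N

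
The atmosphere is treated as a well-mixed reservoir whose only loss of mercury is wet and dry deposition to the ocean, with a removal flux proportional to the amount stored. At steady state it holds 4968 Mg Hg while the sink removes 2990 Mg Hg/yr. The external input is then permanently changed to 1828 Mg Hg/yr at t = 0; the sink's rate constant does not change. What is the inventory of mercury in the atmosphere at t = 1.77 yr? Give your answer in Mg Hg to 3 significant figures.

3700 Mg Hg

τ = M₀/F₀ = 4968/2990 = 1.662 yr; rate constant k = 1/τ.
New steady state M_∞ = F₁/k = F₁·τ = 1828 × 1.662 = 3037.3 Mg Hg.
M(t) = M_∞ + (M₀ − M_∞)·e^(−t/τ); t/τ = 1.77/1.662 = 1.065, so e^(−t/τ) = 0.3446.
M(t) = 3037.3 + 1931 × 0.3446 = 3702.7 Mg Hg.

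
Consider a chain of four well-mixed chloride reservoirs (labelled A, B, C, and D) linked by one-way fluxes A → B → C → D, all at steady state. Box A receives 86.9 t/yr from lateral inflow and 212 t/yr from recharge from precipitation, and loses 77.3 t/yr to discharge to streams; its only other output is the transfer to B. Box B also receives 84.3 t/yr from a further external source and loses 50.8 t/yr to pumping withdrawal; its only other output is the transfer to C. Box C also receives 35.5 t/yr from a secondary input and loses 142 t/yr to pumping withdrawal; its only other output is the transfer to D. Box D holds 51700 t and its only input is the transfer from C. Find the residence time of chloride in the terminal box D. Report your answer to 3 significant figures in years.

Box A: F(A→B) = (86.9 + 212) − 77.3 = 221.60 t/yr.
Box B: F(B→C) = (221.60 + 84.3) − 50.8 = 255.10 t/yr.
Box C: F(C→D) = (255.10 + 35.5) − 142 = 148.60 t/yr.
Box D throughput = its input = 148.60 t/yr; τ = 51700 / 148.60 = 347.9 yr.

348 yr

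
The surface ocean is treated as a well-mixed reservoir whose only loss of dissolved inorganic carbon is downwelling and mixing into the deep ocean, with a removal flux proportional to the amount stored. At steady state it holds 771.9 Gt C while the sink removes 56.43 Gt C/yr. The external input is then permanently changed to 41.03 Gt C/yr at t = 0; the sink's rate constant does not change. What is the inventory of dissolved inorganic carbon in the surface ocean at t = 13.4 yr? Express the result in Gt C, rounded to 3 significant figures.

Residence time τ = M₀/F₀ = 13.68 yr. The eventual steady state is M_∞ = M₀·(F₁/F₀) = 771.9 × 41.03/56.43 = 561.25 Gt C.
The anomaly ΔM(t) = M(t) − M_∞ decays as ΔM₀·e^(−t/τ) with ΔM₀ = 771.9 − 561.25 = 210.7 Gt C.
At t = 13.4 yr, e^(−t/τ) = e^(−0.9796) = 0.3755, so ΔM = 79.09 Gt C and M = 561.25 + 79.09 = 640.34 Gt C.

640 Gt C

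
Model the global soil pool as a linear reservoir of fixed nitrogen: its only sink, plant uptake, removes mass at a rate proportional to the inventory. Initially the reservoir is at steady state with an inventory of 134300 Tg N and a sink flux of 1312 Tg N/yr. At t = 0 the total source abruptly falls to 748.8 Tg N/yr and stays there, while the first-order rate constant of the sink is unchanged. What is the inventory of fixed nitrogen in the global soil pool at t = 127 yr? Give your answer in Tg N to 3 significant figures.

The sink rate constant is k = F₀/M₀ = 1312/134300 = 0.009769 yr⁻¹.
Solving dM/dt = F₁ − kM with M(0) = M₀ gives M(t) = F₁/k + (M₀ − F₁/k)·e^(−kt).
F₁/k = 748.8/0.009769 = 76649 Tg N; kt = 0.009769 × 127 = 1.241, e^(−kt) = 0.2892.
M(127) = 76649 + (134300 − 76649) × 0.2892 = 76649 + 16670 = 93321 Tg N.

93300 Tg N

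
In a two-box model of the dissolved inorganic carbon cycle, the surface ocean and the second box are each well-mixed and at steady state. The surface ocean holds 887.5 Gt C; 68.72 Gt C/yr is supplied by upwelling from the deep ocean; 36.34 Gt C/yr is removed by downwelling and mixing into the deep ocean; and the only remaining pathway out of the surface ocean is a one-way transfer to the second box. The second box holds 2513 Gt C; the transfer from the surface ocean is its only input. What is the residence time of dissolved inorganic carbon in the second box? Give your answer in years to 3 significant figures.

Balance the surface ocean: ΣF_in = 68.720 Gt C/yr.
Transfer to the second box = ΣF_in − (36.34) = 32.380 Gt C/yr.
At steady state the output of the second box equals its input, 32.380 Gt C/yr.
τ = M / F = 2513 / 32.380 = 77.61 yr.

77.6 yr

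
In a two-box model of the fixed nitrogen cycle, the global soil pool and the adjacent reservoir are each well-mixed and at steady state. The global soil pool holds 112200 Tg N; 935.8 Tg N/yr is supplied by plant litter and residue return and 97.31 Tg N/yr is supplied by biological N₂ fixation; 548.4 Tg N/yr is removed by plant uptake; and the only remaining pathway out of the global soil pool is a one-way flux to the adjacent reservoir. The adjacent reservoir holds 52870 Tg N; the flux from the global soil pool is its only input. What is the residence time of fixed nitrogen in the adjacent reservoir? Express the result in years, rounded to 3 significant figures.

Balance the global soil pool: ΣF_in = 935.8 + 97.31 = 1033.1 Tg N/yr.
Flux to the adjacent reservoir = ΣF_in − (548.4) = 484.71 Tg N/yr.
At steady state the output of the adjacent reservoir equals its input, 484.71 Tg N/yr.
τ = M / F = 52870 / 484.71 = 109.1 yr.

109 yr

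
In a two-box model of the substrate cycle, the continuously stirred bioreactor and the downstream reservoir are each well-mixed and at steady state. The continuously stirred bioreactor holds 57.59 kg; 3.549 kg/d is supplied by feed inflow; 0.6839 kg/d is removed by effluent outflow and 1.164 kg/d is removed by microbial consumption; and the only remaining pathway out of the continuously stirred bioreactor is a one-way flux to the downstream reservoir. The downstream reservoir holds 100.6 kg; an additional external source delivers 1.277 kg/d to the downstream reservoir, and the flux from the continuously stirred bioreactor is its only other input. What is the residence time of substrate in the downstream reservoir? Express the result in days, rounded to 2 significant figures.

Balance the continuously stirred bioreactor: ΣF_in = 3.5490 kg/d.
Flux to the downstream reservoir = ΣF_in − (0.6839 + 1.164) = 1.7011 kg/d.
Total input to the downstream reservoir = 1.7011 + 1.277 = 2.9781 kg/d; at steady state this equals its total output.
τ = M / F = 100.6 / 2.9781 = 33.78 d.

34 d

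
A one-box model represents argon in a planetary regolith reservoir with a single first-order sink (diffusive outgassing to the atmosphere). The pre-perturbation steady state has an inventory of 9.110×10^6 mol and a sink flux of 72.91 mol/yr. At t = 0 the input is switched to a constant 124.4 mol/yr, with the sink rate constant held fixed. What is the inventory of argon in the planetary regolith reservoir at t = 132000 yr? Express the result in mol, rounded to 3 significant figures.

τ = M₀/F₀ = 9.110×10^6/72.91 = 124900 yr; rate constant k = 1/τ.
New steady state M_∞ = F₁/k = F₁·τ = 124.4 × 124900 = 1.5544×10^7 mol.
M(t) = M_∞ + (M₀ − M_∞)·e^(−t/τ); t/τ = 132000/124900 = 1.056, so e^(−t/τ) = 0.3477.
M(t) = 1.5544×10^7 − 6.434×10^6 × 0.3477 = 1.3307×10^7 mol.

1.33×10^7 mol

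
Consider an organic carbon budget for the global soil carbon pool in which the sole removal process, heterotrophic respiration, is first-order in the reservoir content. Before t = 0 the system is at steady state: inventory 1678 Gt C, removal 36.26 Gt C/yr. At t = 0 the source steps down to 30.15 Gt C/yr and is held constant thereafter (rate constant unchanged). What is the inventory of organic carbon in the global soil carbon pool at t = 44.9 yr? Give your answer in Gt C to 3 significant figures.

The sink rate constant is k = F₀/M₀ = 36.26/1678 = 0.02161 yr⁻¹.
Solving dM/dt = F₁ − kM with M(0) = M₀ gives M(t) = F₁/k + (M₀ − F₁/k)·e^(−kt).
F₁/k = 30.15/0.02161 = 1395.2 Gt C; kt = 0.02161 × 44.9 = 0.9702, e^(−kt) = 0.3790.
M(44.9) = 1395.2 + (1678 − 1395.2) × 0.3790 = 1395.2 + 107.2 = 1502.4 Gt C.

1500 Gt C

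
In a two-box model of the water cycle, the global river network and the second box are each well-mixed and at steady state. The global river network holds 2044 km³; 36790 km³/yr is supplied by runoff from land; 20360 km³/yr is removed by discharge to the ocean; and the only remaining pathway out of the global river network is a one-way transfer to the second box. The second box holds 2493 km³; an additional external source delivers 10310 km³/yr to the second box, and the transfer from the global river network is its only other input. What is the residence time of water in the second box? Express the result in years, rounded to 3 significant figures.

Balance the global river network: ΣF_in = 36790 km³/yr.
Transfer to the second box = ΣF_in − (20360) = 16430 km³/yr.
Total input to the second box = 16430 + 10310 = 26740 km³/yr; at steady state this equals its total output.
τ = M / F = 2493 / 26740 = 0.09323 yr.

0.0932 yr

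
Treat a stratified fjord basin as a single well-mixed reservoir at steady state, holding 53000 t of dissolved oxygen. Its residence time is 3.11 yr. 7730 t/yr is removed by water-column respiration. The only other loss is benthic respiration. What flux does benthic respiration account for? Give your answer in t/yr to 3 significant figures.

Total removal F = M/τ = 53000 / 3.11 = 17040 t/yr.
Benthic respiration = F − (7730) = 17040 − 7730 = 9312 t/yr.

9310 t/yr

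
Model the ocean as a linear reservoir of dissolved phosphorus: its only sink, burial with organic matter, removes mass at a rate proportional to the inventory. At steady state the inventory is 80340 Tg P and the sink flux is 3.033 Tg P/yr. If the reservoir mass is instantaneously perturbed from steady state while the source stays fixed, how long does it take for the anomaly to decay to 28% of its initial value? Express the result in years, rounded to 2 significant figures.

34000 yr

For a linear reservoir the anomaly decays as exp(−t/τ) with τ = M/F = 80340/3.033 = 26490 yr.
exp(−t/τ) = 0.28 ⇒ t = −τ ln(0.28) = 26490 × 1.273 = 33720 yr.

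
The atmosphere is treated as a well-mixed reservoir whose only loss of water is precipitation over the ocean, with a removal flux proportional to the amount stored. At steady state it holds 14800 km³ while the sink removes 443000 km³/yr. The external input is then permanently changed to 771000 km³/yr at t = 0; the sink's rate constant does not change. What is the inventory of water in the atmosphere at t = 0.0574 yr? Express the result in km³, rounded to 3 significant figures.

23800 km³

τ = M₀/F₀ = 14800/443000 = 0.03341 yr; rate constant k = 1/τ.
New steady state M_∞ = F₁/k = F₁·τ = 771000 × 0.03341 = 25758 km³.
M(t) = M_∞ + (M₀ − M_∞)·e^(−t/τ); t/τ = 0.0574/0.03341 = 1.718, so e^(−t/τ) = 0.1794.
M(t) = 25758 − 10960 × 0.1794 = 23792 km³.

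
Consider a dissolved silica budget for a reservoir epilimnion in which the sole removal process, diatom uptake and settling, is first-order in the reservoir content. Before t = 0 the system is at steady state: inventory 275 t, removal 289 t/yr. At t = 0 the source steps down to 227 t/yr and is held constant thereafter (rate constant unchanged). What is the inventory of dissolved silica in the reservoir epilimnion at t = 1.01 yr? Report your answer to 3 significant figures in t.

Residence time τ = M₀/F₀ = 0.9516 yr. The eventual steady state is M_∞ = M₀·(F₁/F₀) = 275 × 227/289 = 216.00 t.
The anomaly ΔM(t) = M(t) − M_∞ decays as ΔM₀·e^(−t/τ) with ΔM₀ = 275 − 216.00 = 59.00 t.
At t = 1.01 yr, e^(−t/τ) = e^(−1.061) = 0.3460, so ΔM = 20.41 t and M = 216.00 + 20.41 = 236.41 t.

236 t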